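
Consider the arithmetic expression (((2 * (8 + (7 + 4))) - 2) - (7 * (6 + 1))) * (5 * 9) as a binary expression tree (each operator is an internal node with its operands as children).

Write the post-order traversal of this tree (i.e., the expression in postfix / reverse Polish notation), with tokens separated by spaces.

Post-order on an expression tree gives postfix notation: for each operator, emit left operand, right operand, then the operator.

2 8 7 4 + + * 2 - 7 6 1 + * - 5 9 * *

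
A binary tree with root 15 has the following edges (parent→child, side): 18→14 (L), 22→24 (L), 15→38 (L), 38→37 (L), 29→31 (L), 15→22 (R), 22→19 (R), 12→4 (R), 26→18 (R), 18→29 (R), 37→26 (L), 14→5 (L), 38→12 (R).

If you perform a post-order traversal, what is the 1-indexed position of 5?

1

Post-order visits the left subtree, then the right subtree, then the node.
At 15: go left to 38.
  At 38: go left to 37.
    At 37: go left to 26.
      At 26: no left child.
      At 26: go right to 18.
        At 18: go left to 14.
          At 14: go left to 5.
            5 is a leaf — visit 5.
          At 14: no right child.
          Visit 14.
        At 18: go right to 29.
          At 29: go left to 31.
            31 is a leaf — visit 31.
          At 29: no right child.
          Visit 29.
        Visit 18.
      Visit 26.
    At 37: no right child.
    Visit 37.
  At 38: go right to 12.
    At 12: no left child.
    At 12: go right to 4.
      4 is a leaf — visit 4.
    Visit 12.
  Visit 38.
At 15: go right to 22.
  At 22: go left to 24.
    24 is a leaf — visit 24.
  At 22: go right to 19.
    19 is a leaf — visit 19.
  Visit 22.
Visit 15.
Full post-order sequence: 5, 14, 31, 29, 18, 26, 37, 4, 12, 38, 24, 19, 22, 15.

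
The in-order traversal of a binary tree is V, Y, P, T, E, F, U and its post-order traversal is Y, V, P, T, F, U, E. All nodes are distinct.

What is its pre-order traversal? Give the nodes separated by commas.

E, T, P, V, Y, U, F

The last element of post-order is the root; it splits in-order into left and right subtrees.
Root E: left subtree has 4 nodes {V, Y, P, T}, right has 2 {F, U}.
  Root T: left subtree has 3 nodes {V, Y, P}, right has 0 { }.
    Root P: left subtree has 2 nodes {V, Y}, right has 0 { }.
      Root V: left subtree has 0 nodes { }, right has 1 {Y}.
  Root U: left subtree has 1 node {F}, right has 0 { }.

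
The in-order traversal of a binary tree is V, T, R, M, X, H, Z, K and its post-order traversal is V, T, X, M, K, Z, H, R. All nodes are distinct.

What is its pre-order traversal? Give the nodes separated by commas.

The last element of post-order is the root; it splits in-order into left and right subtrees.
Root R: left subtree has 2 nodes {V, T}, right has 5 {M, X, H, Z, K}.
  Root T: left subtree has 1 node {V}, right has 0 { }.
  Root H: left subtree has 2 nodes {M, X}, right has 2 {Z, K}.
    Root M: left subtree has 0 nodes { }, right has 1 {X}.
    Root Z: left subtree has 0 nodes { }, right has 1 {K}.

R, T, V, H, M, X, Z, K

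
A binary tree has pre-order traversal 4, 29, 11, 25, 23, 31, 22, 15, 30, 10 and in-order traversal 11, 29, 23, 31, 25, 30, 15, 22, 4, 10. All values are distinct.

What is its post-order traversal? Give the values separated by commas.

11, 31, 23, 30, 15, 22, 25, 29, 10, 4

The first element of pre-order is the root; it splits in-order into left and right subtrees.
Root 4: left subtree has 8 nodes {11, 29, 23, 31, 25, 30, 15, 22}, right has 1 {10}.
  Root 29: left subtree has 1 node {11}, right has 6 {23, 31, 25, 30, 15, 22}.
    Root 25: left subtree has 2 nodes {23, 31}, right has 3 {30, 15, 22}.
      Root 23: left subtree has 0 nodes { }, right has 1 {31}.
      Root 22: left subtree has 2 nodes {30, 15}, right has 0 { }.
        Root 15: left subtree has 1 node {30}, right has 0 { }.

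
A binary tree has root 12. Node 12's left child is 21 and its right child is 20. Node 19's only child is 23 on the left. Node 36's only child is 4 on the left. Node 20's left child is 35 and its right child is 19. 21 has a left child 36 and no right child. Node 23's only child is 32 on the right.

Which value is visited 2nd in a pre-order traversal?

21

Pre-order visits the node, then its left subtree, then its right subtree.
Visit 12.
At 12: go left to 21.
  Visit 21.
  At 21: go left to 36.
    Visit 36.
    At 36: go left to 4.
      4 is a leaf — visit 4.
    At 36: no right child.
  At 21: no right child.
At 12: go right to 20.
  Visit 20.
  At 20: go left to 35.
    35 is a leaf — visit 35.
  At 20: go right to 19.
    Visit 19.
    At 19: go left to 23.
      Visit 23.
      At 23: no left child.
      At 23: go right to 32.
        32 is a leaf — visit 32.
    At 19: no right child.
Full pre-order sequence: 12, 21, 36, 4, 20, 35, 19, 23, 32.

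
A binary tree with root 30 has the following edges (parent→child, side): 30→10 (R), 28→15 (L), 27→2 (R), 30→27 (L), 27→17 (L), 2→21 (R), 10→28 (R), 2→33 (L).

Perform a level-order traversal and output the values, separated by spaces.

Level-order visits nodes level by level from the root, left to right within each level.
Level 0: 30
Level 1: 27, 10
Level 2: 17, 2, 28
Level 3: 33, 21, 15

30 27 10 17 2 28 33 21 15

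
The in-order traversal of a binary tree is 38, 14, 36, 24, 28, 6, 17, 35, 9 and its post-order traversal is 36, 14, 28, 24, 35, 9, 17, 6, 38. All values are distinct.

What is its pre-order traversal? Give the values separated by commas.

38, 6, 24, 14, 36, 28, 17, 9, 35

The last element of post-order is the root; it splits in-order into left and right subtrees.
Root 38: left subtree has 0 nodes { }, right has 8 {14, 36, 24, 28, 6, 17, 35, 9}.
  Root 6: left subtree has 4 nodes {14, 36, 24, 28}, right has 3 {17, 35, 9}.
    Root 24: left subtree has 2 nodes {14, 36}, right has 1 {28}.
      Root 14: left subtree has 0 nodes { }, right has 1 {36}.
    Root 17: left subtree has 0 nodes { }, right has 2 {35, 9}.
      Root 9: left subtree has 1 node {35}, right has 0 { }.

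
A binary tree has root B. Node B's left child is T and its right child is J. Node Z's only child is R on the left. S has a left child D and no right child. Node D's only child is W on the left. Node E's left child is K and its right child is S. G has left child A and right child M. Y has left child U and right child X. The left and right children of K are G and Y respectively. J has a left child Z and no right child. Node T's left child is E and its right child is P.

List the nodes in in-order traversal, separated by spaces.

In-order visits the left subtree, then the node, then the right subtree.
At B: go left to T.
  At T: go left to E.
    At E: go left to K.
      At K: go left to G.
        At G: go left to A.
          A is a leaf — visit A.
        Visit G.
        At G: go right to M.
          M is a leaf — visit M.
      Visit K.
      At K: go right to Y.
        At Y: go left to U.
          U is a leaf — visit U.
        Visit Y.
        At Y: go right to X.
          X is a leaf — visit X.
    Visit E.
    At E: go right to S.
      At S: go left to D.
        At D: go left to W.
          W is a leaf — visit W.
        Visit D.
        At D: no right child.
      Visit S.
      At S: no right child.
  Visit T.
  At T: go right to P.
    P is a leaf — visit P.
Visit B.
At B: go right to J.
  At J: go left to Z.
    At Z: go left to R.
      R is a leaf — visit R.
    Visit Z.
    At Z: no right child.
  Visit J.
  At J: no right child.

A G M K U Y X E W D S T P B R Z J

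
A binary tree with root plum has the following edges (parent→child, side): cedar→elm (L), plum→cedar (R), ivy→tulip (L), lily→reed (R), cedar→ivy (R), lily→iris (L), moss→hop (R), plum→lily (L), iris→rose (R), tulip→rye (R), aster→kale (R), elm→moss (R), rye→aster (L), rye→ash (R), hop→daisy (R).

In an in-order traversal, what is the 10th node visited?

cedar

In-order visits the left subtree, then the node, then the right subtree.
At plum: go left to lily.
  At lily: go left to iris.
    At iris: no left child.
    Visit iris.
    At iris: go right to rose.
      rose is a leaf — visit rose.
  Visit lily.
  At lily: go right to reed.
    reed is a leaf — visit reed.
Visit plum.
At plum: go right to cedar.
  At cedar: go left to elm.
    At elm: no left child.
    Visit elm.
    At elm: go right to moss.
      At moss: no left child.
      Visit moss.
      At moss: go right to hop.
        At hop: no left child.
        Visit hop.
        At hop: go right to daisy.
          daisy is a leaf — visit daisy.
  Visit cedar.
  At cedar: go right to ivy.
    At ivy: go left to tulip.
      At tulip: no left child.
      Visit tulip.
      At tulip: go right to rye.
        At rye: go left to aster.
          At aster: no left child.
          Visit aster.
          At aster: go right to kale.
            kale is a leaf — visit kale.
        Visit rye.
        At rye: go right to ash.
          ash is a leaf — visit ash.
    Visit ivy.
    At ivy: no right child.
Full in-order sequence: iris, rose, lily, reed, plum, elm, moss, hop, daisy, cedar, tulip, aster, kale, rye, ash, ivy.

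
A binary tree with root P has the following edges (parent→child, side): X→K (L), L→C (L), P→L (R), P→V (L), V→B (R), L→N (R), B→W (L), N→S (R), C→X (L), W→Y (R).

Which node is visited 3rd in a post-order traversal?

B

Post-order visits the left subtree, then the right subtree, then the node.
At P: go left to V.
  At V: no left child.
  At V: go right to B.
    At B: go left to W.
      At W: no left child.
      At W: go right to Y.
        Y is a leaf — visit Y.
      Visit W.
    At B: no right child.
    Visit B.
  Visit V.
At P: go right to L.
  At L: go left to C.
    At C: go left to X.
      At X: go left to K.
        K is a leaf — visit K.
      At X: no right child.
      Visit X.
    At C: no right child.
    Visit C.
  At L: go right to N.
    At N: no left child.
    At N: go right to S.
      S is a leaf — visit S.
    Visit N.
  Visit L.
Visit P.
Full post-order sequence: Y, W, B, V, K, X, C, S, N, L, P.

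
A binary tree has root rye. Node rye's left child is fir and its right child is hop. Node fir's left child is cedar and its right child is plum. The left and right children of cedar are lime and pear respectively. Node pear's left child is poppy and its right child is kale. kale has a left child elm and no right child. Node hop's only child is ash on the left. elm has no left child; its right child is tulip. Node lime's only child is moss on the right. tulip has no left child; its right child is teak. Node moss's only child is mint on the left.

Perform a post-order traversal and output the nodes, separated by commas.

Post-order visits the left subtree, then the right subtree, then the node.
At rye: go left to fir.
  At fir: go left to cedar.
    At cedar: go left to lime.
      At lime: no left child.
      At lime: go right to moss.
        At moss: go left to mint.
          mint is a leaf — visit mint.
        At moss: no right child.
        Visit moss.
      Visit lime.
    At cedar: go right to pear.
      At pear: go left to poppy.
        poppy is a leaf — visit poppy.
      At pear: go right to kale.
        At kale: go left to elm.
          At elm: no left child.
          At elm: go right to tulip.
            At tulip: no left child.
            At tulip: go right to teak.
              teak is a leaf — visit teak.
            Visit tulip.
          Visit elm.
        At kale: no right child.
        Visit kale.
      Visit pear.
    Visit cedar.
  At fir: go right to plum.
    plum is a leaf — visit plum.
  Visit fir.
At rye: go right to hop.
  At hop: go left to ash.
    ash is a leaf — visit ash.
  At hop: no right child.
  Visit hop.
Visit rye.

mint, moss, lime, poppy, teak, tulip, elm, kale, pear, cedar, plum, fir, ash, hop, rye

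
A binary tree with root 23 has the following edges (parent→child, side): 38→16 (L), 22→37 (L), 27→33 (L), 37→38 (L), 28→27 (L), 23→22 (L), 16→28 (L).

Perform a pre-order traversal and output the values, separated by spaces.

23 22 37 38 16 28 27 33

Pre-order visits the node, then its left subtree, then its right subtree.
Visit 23.
At 23: go left to 22.
  Visit 22.
  At 22: go left to 37.
    Visit 37.
    At 37: go left to 38.
      Visit 38.
      At 38: go left to 16.
        Visit 16.
        At 16: go left to 28.
          Visit 28.
          At 28: go left to 27.
            Visit 27.
            At 27: go left to 33.
              33 is a leaf — visit 33.
            At 27: no right child.
          At 28: no right child.
        At 16: no right child.
      At 38: no right child.
    At 37: no right child.
  At 22: no right child.
At 23: no right child.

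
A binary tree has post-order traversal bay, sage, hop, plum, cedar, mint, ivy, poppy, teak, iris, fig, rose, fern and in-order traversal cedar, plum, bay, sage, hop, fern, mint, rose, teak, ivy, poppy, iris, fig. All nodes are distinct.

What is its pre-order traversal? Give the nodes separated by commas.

fern, cedar, plum, hop, sage, bay, rose, mint, fig, iris, teak, poppy, ivy

The last element of post-order is the root; it splits in-order into left and right subtrees.
Root fern: left subtree has 5 nodes {cedar, plum, bay, sage, hop}, right has 7 {mint, rose, teak, ivy, poppy, iris, fig}.
  Root cedar: left subtree has 0 nodes { }, right has 4 {plum, bay, sage, hop}.
    Root plum: left subtree has 0 nodes { }, right has 3 {bay, sage, hop}.
      Root hop: left subtree has 2 nodes {bay, sage}, right has 0 { }.
        Root sage: left subtree has 1 node {bay}, right has 0 { }.
  Root rose: left subtree has 1 node {mint}, right has 5 {teak, ivy, poppy, iris, fig}.
    Root fig: left subtree has 4 nodes {teak, ivy, poppy, iris}, right has 0 { }.
      Root iris: left subtree has 3 nodes {teak, ivy, poppy}, right has 0 { }.
        Root teak: left subtree has 0 nodes { }, right has 2 {ivy, poppy}.
          Root poppy: left subtree has 1 node {ivy}, right has 0 { }.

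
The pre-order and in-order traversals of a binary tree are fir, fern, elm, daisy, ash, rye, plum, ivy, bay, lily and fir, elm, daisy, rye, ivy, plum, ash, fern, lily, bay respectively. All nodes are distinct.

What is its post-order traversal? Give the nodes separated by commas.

ivy, plum, rye, ash, daisy, elm, lily, bay, fern, fir

The first element of pre-order is the root; it splits in-order into left and right subtrees.
Root fir: left subtree has 0 nodes { }, right has 9 {elm, daisy, rye, ivy, plum, ash, fern, lily, bay}.
  Root fern: left subtree has 6 nodes {elm, daisy, rye, ivy, plum, ash}, right has 2 {lily, bay}.
    Root elm: left subtree has 0 nodes { }, right has 5 {daisy, rye, ivy, plum, ash}.
      Root daisy: left subtree has 0 nodes { }, right has 4 {rye, ivy, plum, ash}.
        Root ash: left subtree has 3 nodes {rye, ivy, plum}, right has 0 { }.
          Root rye: left subtree has 0 nodes { }, right has 2 {ivy, plum}.
            Root plum: left subtree has 1 node {ivy}, right has 0 { }.
    Root bay: left subtree has 1 node {lily}, right has 0 { }.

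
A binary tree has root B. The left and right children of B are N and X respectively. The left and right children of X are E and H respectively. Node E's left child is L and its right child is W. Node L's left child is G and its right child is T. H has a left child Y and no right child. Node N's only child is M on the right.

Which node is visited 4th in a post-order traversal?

T

Post-order visits the left subtree, then the right subtree, then the node.
At B: go left to N.
  At N: no left child.
  At N: go right to M.
    M is a leaf — visit M.
  Visit N.
At B: go right to X.
  At X: go left to E.
    At E: go left to L.
      At L: go left to G.
        G is a leaf — visit G.
      At L: go right to T.
        T is a leaf — visit T.
      Visit L.
    At E: go right to W.
      W is a leaf — visit W.
    Visit E.
  At X: go right to H.
    At H: go left to Y.
      Y is a leaf — visit Y.
    At H: no right child.
    Visit H.
  Visit X.
Visit B.
Full post-order sequence: M, N, G, T, L, W, E, Y, H, X, B.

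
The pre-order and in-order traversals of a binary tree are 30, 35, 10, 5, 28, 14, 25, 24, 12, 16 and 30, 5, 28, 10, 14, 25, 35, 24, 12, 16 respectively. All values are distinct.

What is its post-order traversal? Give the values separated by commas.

The first element of pre-order is the root; it splits in-order into left and right subtrees.
Root 30: left subtree has 0 nodes { }, right has 9 {5, 28, 10, 14, 25, 35, 24, 12, 16}.
  Root 35: left subtree has 5 nodes {5, 28, 10, 14, 25}, right has 3 {24, 12, 16}.
    Root 10: left subtree has 2 nodes {5, 28}, right has 2 {14, 25}.
      Root 5: left subtree has 0 nodes { }, right has 1 {28}.
      Root 14: left subtree has 0 nodes { }, right has 1 {25}.
    Root 24: left subtree has 0 nodes { }, right has 2 {12, 16}.
      Root 12: left subtree has 0 nodes { }, right has 1 {16}.

28, 5, 25, 14, 10, 16, 12, 24, 35, 30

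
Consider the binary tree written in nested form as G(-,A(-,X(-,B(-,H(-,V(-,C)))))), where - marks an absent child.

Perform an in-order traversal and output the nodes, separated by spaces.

G A X B H V C

In-order visits the left subtree, then the node, then the right subtree.
At G: no left child.
Visit G.
At G: go right to A.
  At A: no left child.
  Visit A.
  At A: go right to X.
    At X: no left child.
    Visit X.
    At X: go right to B.
      At B: no left child.
      Visit B.
      At B: go right to H.
        At H: no left child.
        Visit H.
        At H: go right to V.
          At V: no left child.
          Visit V.
          At V: go right to C.
            C is a leaf — visit C.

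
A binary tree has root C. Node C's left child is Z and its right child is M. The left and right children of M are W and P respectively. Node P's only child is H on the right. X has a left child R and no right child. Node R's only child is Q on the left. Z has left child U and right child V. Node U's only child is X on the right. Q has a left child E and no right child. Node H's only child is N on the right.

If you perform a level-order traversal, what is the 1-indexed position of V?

Level-order visits nodes level by level from the root, left to right within each level.
Level 0: C
Level 1: Z, M
Level 2: U, V, W, P
Level 3: X, H
Level 4: R, N
Level 5: Q
Level 6: E
Full level-order sequence: C, Z, M, U, V, W, P, X, H, R, N, Q, E.

5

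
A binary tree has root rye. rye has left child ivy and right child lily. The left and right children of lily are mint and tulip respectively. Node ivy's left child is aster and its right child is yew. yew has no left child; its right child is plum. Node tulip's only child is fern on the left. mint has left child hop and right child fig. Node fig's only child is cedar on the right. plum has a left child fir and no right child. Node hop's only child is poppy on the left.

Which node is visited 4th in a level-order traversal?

aster

Level-order visits nodes level by level from the root, left to right within each level.
Level 0: rye
Level 1: ivy, lily
Level 2: aster, yew, mint, tulip
Level 3: plum, hop, fig, fern
Level 4: fir, poppy, cedar
Full level-order sequence: rye, ivy, lily, aster, yew, mint, tulip, plum, hop, fig, fern, fir, poppy, cedar.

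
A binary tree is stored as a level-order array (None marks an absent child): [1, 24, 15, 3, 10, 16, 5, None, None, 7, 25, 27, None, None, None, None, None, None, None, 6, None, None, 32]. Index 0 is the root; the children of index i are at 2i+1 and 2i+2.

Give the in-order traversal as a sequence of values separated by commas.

3, 24, 6, 7, 10, 25, 32, 1, 27, 16, 15, 5

In-order visits the left subtree, then the node, then the right subtree.
At 1: go left to 24.
  At 24: go left to 3.
    3 is a leaf — visit 3.
  Visit 24.
  At 24: go right to 10.
    At 10: go left to 7.
      At 7: go left to 6.
        6 is a leaf — visit 6.
      Visit 7.
      At 7: no right child.
    Visit 10.
    At 10: go right to 25.
      At 25: no left child.
      Visit 25.
      At 25: go right to 32.
        32 is a leaf — visit 32.
Visit 1.
At 1: go right to 15.
  At 15: go left to 16.
    At 16: go left to 27.
      27 is a leaf — visit 27.
    Visit 16.
    At 16: no right child.
  Visit 15.
  At 15: go right to 5.
    5 is a leaf — visit 5.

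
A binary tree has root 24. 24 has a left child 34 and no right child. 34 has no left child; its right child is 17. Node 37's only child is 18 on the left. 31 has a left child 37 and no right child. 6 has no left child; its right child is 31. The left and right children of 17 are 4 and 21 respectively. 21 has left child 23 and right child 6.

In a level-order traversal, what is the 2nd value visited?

Level-order visits nodes level by level from the root, left to right within each level.
Level 0: 24
Level 1: 34
Level 2: 17
Level 3: 4, 21
Level 4: 23, 6
Level 5: 31
Level 6: 37
Level 7: 18
Full level-order sequence: 24, 34, 17, 4, 21, 23, 6, 31, 37, 18.

34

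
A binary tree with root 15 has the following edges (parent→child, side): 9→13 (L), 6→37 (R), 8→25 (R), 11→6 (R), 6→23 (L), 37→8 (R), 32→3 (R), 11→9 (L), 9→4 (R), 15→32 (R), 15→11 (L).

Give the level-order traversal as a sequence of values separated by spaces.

15 11 32 9 6 3 13 4 23 37 8 25

Level-order visits nodes level by level from the root, left to right within each level.
Level 0: 15
Level 1: 11, 32
Level 2: 9, 6, 3
Level 3: 13, 4, 23, 37
Level 4: 8
Level 5: 25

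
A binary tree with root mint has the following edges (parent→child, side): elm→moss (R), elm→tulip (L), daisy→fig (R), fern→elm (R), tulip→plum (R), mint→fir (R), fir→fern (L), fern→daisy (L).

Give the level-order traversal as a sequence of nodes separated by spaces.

mint fir fern daisy elm fig tulip moss plum

Level-order visits nodes level by level from the root, left to right within each level.
Level 0: mint
Level 1: fir
Level 2: fern
Level 3: daisy, elm
Level 4: fig, tulip, moss
Level 5: plum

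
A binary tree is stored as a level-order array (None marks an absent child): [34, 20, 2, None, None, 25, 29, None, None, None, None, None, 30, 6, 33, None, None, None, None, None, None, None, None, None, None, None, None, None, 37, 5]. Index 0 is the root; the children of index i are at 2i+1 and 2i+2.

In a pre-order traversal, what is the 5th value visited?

Pre-order visits the node, then its left subtree, then its right subtree.
Visit 34.
At 34: go left to 20.
  20 is a leaf — visit 20.
At 34: go right to 2.
  Visit 2.
  At 2: go left to 25.
    Visit 25.
    At 25: no left child.
    At 25: go right to 30.
      30 is a leaf — visit 30.
  At 2: go right to 29.
    Visit 29.
    At 29: go left to 6.
      Visit 6.
      At 6: no left child.
      At 6: go right to 37.
        37 is a leaf — visit 37.
    At 29: go right to 33.
      Visit 33.
      At 33: go left to 5.
        5 is a leaf — visit 5.
      At 33: no right child.
Full pre-order sequence: 34, 20, 2, 25, 30, 29, 6, 37, 33, 5.

30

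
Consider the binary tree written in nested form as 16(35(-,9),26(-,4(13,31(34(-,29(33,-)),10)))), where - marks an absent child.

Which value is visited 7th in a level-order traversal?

31

Level-order visits nodes level by level from the root, left to right within each level.
Level 0: 16
Level 1: 35, 26
Level 2: 9, 4
Level 3: 13, 31
Level 4: 34, 10
Level 5: 29
Level 6: 33
Full level-order sequence: 16, 35, 26, 9, 4, 13, 31, 34, 10, 29, 33.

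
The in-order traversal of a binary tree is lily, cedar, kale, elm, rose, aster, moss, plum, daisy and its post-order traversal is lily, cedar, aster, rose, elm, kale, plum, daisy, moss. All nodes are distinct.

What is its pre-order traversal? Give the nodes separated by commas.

The last element of post-order is the root; it splits in-order into left and right subtrees.
Root moss: left subtree has 6 nodes {lily, cedar, kale, elm, rose, aster}, right has 2 {plum, daisy}.
  Root kale: left subtree has 2 nodes {lily, cedar}, right has 3 {elm, rose, aster}.
    Root cedar: left subtree has 1 node {lily}, right has 0 { }.
    Root elm: left subtree has 0 nodes { }, right has 2 {rose, aster}.
      Root rose: left subtree has 0 nodes { }, right has 1 {aster}.
  Root daisy: left subtree has 1 node {plum}, right has 0 { }.

moss, kale, cedar, lily, elm, rose, aster, daisy, plum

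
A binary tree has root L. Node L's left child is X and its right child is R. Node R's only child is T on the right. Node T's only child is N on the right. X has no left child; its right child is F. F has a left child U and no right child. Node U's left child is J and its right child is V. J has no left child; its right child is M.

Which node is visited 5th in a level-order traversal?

Level-order visits nodes level by level from the root, left to right within each level.
Level 0: L
Level 1: X, R
Level 2: F, T
Level 3: U, N
Level 4: J, V
Level 5: M
Full level-order sequence: L, X, R, F, T, U, N, J, V, M.

T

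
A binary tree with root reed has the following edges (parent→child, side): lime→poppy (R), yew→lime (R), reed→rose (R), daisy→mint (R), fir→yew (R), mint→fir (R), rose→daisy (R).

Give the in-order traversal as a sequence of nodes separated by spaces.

reed rose daisy mint fir yew lime poppy

In-order visits the left subtree, then the node, then the right subtree.
At reed: no left child.
Visit reed.
At reed: go right to rose.
  At rose: no left child.
  Visit rose.
  At rose: go right to daisy.
    At daisy: no left child.
    Visit daisy.
    At daisy: go right to mint.
      At mint: no left child.
      Visit mint.
      At mint: go right to fir.
        At fir: no left child.
        Visit fir.
        At fir: go right to yew.
          At yew: no left child.
          Visit yew.
          At yew: go right to lime.
            At lime: no left child.
            Visit lime.
            At lime: go right to poppy.
              poppy is a leaf — visit poppy.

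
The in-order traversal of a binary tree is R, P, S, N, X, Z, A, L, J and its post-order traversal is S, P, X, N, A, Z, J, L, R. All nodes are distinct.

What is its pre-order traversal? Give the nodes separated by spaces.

R L Z N P S X A J

The last element of post-order is the root; it splits in-order into left and right subtrees.
Root R: left subtree has 0 nodes { }, right has 8 {P, S, N, X, Z, A, L, J}.
  Root L: left subtree has 6 nodes {P, S, N, X, Z, A}, right has 1 {J}.
    Root Z: left subtree has 4 nodes {P, S, N, X}, right has 1 {A}.
      Root N: left subtree has 2 nodes {P, S}, right has 1 {X}.
        Root P: left subtree has 0 nodes { }, right has 1 {S}.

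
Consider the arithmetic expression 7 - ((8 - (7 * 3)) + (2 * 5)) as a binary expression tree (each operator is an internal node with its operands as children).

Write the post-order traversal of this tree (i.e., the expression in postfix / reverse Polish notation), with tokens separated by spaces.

7 8 7 3 * - 2 5 * + -

Post-order on an expression tree gives postfix notation: for each operator, emit left operand, right operand, then the operator.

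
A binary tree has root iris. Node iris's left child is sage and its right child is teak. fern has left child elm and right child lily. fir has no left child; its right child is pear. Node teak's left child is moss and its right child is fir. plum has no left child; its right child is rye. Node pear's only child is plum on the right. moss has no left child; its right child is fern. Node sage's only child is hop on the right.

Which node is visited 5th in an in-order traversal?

In-order visits the left subtree, then the node, then the right subtree.
At iris: go left to sage.
  At sage: no left child.
  Visit sage.
  At sage: go right to hop.
    hop is a leaf — visit hop.
Visit iris.
At iris: go right to teak.
  At teak: go left to moss.
    At moss: no left child.
    Visit moss.
    At moss: go right to fern.
      At fern: go left to elm.
        elm is a leaf — visit elm.
      Visit fern.
      At fern: go right to lily.
        lily is a leaf — visit lily.
  Visit teak.
  At teak: go right to fir.
    At fir: no left child.
    Visit fir.
    At fir: go right to pear.
      At pear: no left child.
      Visit pear.
      At pear: go right to plum.
        At plum: no left child.
        Visit plum.
        At plum: go right to rye.
          rye is a leaf — visit rye.
Full in-order sequence: sage, hop, iris, moss, elm, fern, lily, teak, fir, pear, plum, rye.

elm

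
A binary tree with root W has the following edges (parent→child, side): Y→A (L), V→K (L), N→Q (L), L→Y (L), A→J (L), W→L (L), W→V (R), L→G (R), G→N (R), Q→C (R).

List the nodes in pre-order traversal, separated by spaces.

Pre-order visits the node, then its left subtree, then its right subtree.
Visit W.
At W: go left to L.
  Visit L.
  At L: go left to Y.
    Visit Y.
    At Y: go left to A.
      Visit A.
      At A: go left to J.
        J is a leaf — visit J.
      At A: no right child.
    At Y: no right child.
  At L: go right to G.
    Visit G.
    At G: no left child.
    At G: go right to N.
      Visit N.
      At N: go left to Q.
        Visit Q.
        At Q: no left child.
        At Q: go right to C.
          C is a leaf — visit C.
      At N: no right child.
At W: go right to V.
  Visit V.
  At V: go left to K.
    K is a leaf — visit K.
  At V: no right child.

W L Y A J G N Q C V K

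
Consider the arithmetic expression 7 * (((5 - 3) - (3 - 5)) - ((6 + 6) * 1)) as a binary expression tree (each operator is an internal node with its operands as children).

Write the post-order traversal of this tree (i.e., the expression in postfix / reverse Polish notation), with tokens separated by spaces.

Post-order on an expression tree gives postfix notation: for each operator, emit left operand, right operand, then the operator.

7 5 3 - 3 5 - - 6 6 + 1 * - *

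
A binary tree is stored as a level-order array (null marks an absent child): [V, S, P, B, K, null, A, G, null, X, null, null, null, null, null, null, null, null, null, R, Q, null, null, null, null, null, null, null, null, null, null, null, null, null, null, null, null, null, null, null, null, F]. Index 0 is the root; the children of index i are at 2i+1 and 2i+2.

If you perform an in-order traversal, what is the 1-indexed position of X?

5

In-order visits the left subtree, then the node, then the right subtree.
At V: go left to S.
  At S: go left to B.
    At B: go left to G.
      G is a leaf — visit G.
    Visit B.
    At B: no right child.
  Visit S.
  At S: go right to K.
    At K: go left to X.
      At X: go left to R.
        R is a leaf — visit R.
      Visit X.
      At X: go right to Q.
        At Q: go left to F.
          F is a leaf — visit F.
        Visit Q.
        At Q: no right child.
    Visit K.
    At K: no right child.
Visit V.
At V: go right to P.
  At P: no left child.
  Visit P.
  At P: go right to A.
    A is a leaf — visit A.
Full in-order sequence: G, B, S, R, X, F, Q, K, V, P, A.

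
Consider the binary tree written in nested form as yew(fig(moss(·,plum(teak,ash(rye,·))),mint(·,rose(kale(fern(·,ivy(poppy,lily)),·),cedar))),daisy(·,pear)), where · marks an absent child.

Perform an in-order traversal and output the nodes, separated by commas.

moss, teak, plum, rye, ash, fig, mint, fern, poppy, ivy, lily, kale, rose, cedar, yew, daisy, pear

In-order visits the left subtree, then the node, then the right subtree.
At yew: go left to fig.
  At fig: go left to moss.
    At moss: no left child.
    Visit moss.
    At moss: go right to plum.
      At plum: go left to teak.
        teak is a leaf — visit teak.
      Visit plum.
      At plum: go right to ash.
        At ash: go left to rye.
          rye is a leaf — visit rye.
        Visit ash.
        At ash: no right child.
  Visit fig.
  At fig: go right to mint.
    At mint: no left child.
    Visit mint.
    At mint: go right to rose.
      At rose: go left to kale.
        At kale: go left to fern.
          At fern: no left child.
          Visit fern.
          At fern: go right to ivy.
            At ivy: go left to poppy.
              poppy is a leaf — visit poppy.
            Visit ivy.
            At ivy: go right to lily.
              lily is a leaf — visit lily.
        Visit kale.
        At kale: no right child.
      Visit rose.
      At rose: go right to cedar.
        cedar is a leaf — visit cedar.
Visit yew.
At yew: go right to daisy.
  At daisy: no left child.
  Visit daisy.
  At daisy: go right to pear.
    pear is a leaf — visit pear.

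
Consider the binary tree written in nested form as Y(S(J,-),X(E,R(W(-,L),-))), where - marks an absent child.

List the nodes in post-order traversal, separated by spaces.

Post-order visits the left subtree, then the right subtree, then the node.
At Y: go left to S.
  At S: go left to J.
    J is a leaf — visit J.
  At S: no right child.
  Visit S.
At Y: go right to X.
  At X: go left to E.
    E is a leaf — visit E.
  At X: go right to R.
    At R: go left to W.
      At W: no left child.
      At W: go right to L.
        L is a leaf — visit L.
      Visit W.
    At R: no right child.
    Visit R.
  Visit X.
Visit Y.

J S E L W R X Y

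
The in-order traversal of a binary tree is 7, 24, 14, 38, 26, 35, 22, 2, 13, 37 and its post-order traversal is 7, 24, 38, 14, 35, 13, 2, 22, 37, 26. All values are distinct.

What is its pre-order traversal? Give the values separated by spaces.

26 14 24 7 38 37 22 35 2 13

The last element of post-order is the root; it splits in-order into left and right subtrees.
Root 26: left subtree has 4 nodes {7, 24, 14, 38}, right has 5 {35, 22, 2, 13, 37}.
  Root 14: left subtree has 2 nodes {7, 24}, right has 1 {38}.
    Root 24: left subtree has 1 node {7}, right has 0 { }.
  Root 37: left subtree has 4 nodes {35, 22, 2, 13}, right has 0 { }.
    Root 22: left subtree has 1 node {35}, right has 2 {2, 13}.
      Root 2: left subtree has 0 nodes { }, right has 1 {13}.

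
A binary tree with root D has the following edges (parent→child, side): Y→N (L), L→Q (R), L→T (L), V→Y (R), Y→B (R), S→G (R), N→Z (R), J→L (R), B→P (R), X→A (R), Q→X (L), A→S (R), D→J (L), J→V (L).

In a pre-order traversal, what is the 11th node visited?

Q

Pre-order visits the node, then its left subtree, then its right subtree.
Visit D.
At D: go left to J.
  Visit J.
  At J: go left to V.
    Visit V.
    At V: no left child.
    At V: go right to Y.
      Visit Y.
      At Y: go left to N.
        Visit N.
        At N: no left child.
        At N: go right to Z.
          Z is a leaf — visit Z.
      At Y: go right to B.
        Visit B.
        At B: no left child.
        At B: go right to P.
          P is a leaf — visit P.
  At J: go right to L.
    Visit L.
    At L: go left to T.
      T is a leaf — visit T.
    At L: go right to Q.
      Visit Q.
      At Q: go left to X.
        Visit X.
        At X: no left child.
        At X: go right to A.
          Visit A.
          At A: no left child.
          At A: go right to S.
            Visit S.
            At S: no left child.
            At S: go right to G.
              G is a leaf — visit G.
      At Q: no right child.
At D: no right child.
Full pre-order sequence: D, J, V, Y, N, Z, B, P, L, T, Q, X, A, S, G.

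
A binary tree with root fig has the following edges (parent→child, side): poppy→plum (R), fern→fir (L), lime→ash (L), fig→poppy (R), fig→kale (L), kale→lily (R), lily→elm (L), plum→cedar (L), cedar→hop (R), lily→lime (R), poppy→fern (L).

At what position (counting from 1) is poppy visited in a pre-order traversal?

7

Pre-order visits the node, then its left subtree, then its right subtree.
Visit fig.
At fig: go left to kale.
  Visit kale.
  At kale: no left child.
  At kale: go right to lily.
    Visit lily.
    At lily: go left to elm.
      elm is a leaf — visit elm.
    At lily: go right to lime.
      Visit lime.
      At lime: go left to ash.
        ash is a leaf — visit ash.
      At lime: no right child.
At fig: go right to poppy.
  Visit poppy.
  At poppy: go left to fern.
    Visit fern.
    At fern: go left to fir.
      fir is a leaf — visit fir.
    At fern: no right child.
  At poppy: go right to plum.
    Visit plum.
    At plum: go left to cedar.
      Visit cedar.
      At cedar: no left child.
      At cedar: go right to hop.
        hop is a leaf — visit hop.
    At plum: no right child.
Full pre-order sequence: fig, kale, lily, elm, lime, ash, poppy, fern, fir, plum, cedar, hop.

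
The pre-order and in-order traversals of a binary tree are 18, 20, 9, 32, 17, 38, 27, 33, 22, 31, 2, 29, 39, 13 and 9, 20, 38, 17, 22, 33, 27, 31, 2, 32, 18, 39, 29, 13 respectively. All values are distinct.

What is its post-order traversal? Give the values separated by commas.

The first element of pre-order is the root; it splits in-order into left and right subtrees.
Root 18: left subtree has 10 nodes {9, 20, 38, 17, 22, 33, 27, 31, 2, 32}, right has 3 {39, 29, 13}.
  Root 20: left subtree has 1 node {9}, right has 8 {38, 17, 22, 33, 27, 31, 2, 32}.
    Root 32: left subtree has 7 nodes {38, 17, 22, 33, 27, 31, 2}, right has 0 { }.
      Root 17: left subtree has 1 node {38}, right has 5 {22, 33, 27, 31, 2}.
        Root 27: left subtree has 2 nodes {22, 33}, right has 2 {31, 2}.
          Root 33: left subtree has 1 node {22}, right has 0 { }.
          Root 31: left subtree has 0 nodes { }, right has 1 {2}.
  Root 29: left subtree has 1 node {39}, right has 1 {13}.

9, 38, 22, 33, 2, 31, 27, 17, 32, 20, 39, 13, 29, 18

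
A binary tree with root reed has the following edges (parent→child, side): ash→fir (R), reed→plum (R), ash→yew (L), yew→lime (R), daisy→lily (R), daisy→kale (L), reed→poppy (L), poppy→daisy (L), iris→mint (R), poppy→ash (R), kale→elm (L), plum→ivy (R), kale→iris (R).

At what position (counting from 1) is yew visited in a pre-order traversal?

Pre-order visits the node, then its left subtree, then its right subtree.
Visit reed.
At reed: go left to poppy.
  Visit poppy.
  At poppy: go left to daisy.
    Visit daisy.
    At daisy: go left to kale.
      Visit kale.
      At kale: go left to elm.
        elm is a leaf — visit elm.
      At kale: go right to iris.
        Visit iris.
        At iris: no left child.
        At iris: go right to mint.
          mint is a leaf — visit mint.
    At daisy: go right to lily.
      lily is a leaf — visit lily.
  At poppy: go right to ash.
    Visit ash.
    At ash: go left to yew.
      Visit yew.
      At yew: no left child.
      At yew: go right to lime.
        lime is a leaf — visit lime.
    At ash: go right to fir.
      fir is a leaf — visit fir.
At reed: go right to plum.
  Visit plum.
  At plum: no left child.
  At plum: go right to ivy.
    ivy is a leaf — visit ivy.
Full pre-order sequence: reed, poppy, daisy, kale, elm, iris, mint, lily, ash, yew, lime, fir, plum, ivy.

10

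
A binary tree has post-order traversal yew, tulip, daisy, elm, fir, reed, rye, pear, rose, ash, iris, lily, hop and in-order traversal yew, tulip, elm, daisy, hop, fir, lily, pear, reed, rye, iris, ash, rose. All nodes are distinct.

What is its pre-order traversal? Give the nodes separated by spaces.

hop elm tulip yew daisy lily fir iris pear rye reed ash rose

The last element of post-order is the root; it splits in-order into left and right subtrees.
Root hop: left subtree has 4 nodes {yew, tulip, elm, daisy}, right has 8 {fir, lily, pear, reed, rye, iris, ash, rose}.
  Root elm: left subtree has 2 nodes {yew, tulip}, right has 1 {daisy}.
    Root tulip: left subtree has 1 node {yew}, right has 0 { }.
  Root lily: left subtree has 1 node {fir}, right has 6 {pear, reed, rye, iris, ash, rose}.
    Root iris: left subtree has 3 nodes {pear, reed, rye}, right has 2 {ash, rose}.
      Root pear: left subtree has 0 nodes { }, right has 2 {reed, rye}.
        Root rye: left subtree has 1 node {reed}, right has 0 { }.
      Root ash: left subtree has 0 nodes { }, right has 1 {rose}.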